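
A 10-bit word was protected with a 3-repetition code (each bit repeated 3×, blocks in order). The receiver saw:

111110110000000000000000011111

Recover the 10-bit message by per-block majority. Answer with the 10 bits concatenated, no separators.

Block 1 (111): 3 ones → 1
Block 2 (110): 2 ones → 1
Block 3 (110): 2 ones → 1
Block 4 (000): 0 ones → 0
Block 5 (000): 0 ones → 0
Block 6 (000): 0 ones → 0
Block 7 (000): 0 ones → 0
Block 8 (000): 0 ones → 0
Block 9 (011): 2 ones → 1
Block 10 (111): 3 ones → 1

1110000011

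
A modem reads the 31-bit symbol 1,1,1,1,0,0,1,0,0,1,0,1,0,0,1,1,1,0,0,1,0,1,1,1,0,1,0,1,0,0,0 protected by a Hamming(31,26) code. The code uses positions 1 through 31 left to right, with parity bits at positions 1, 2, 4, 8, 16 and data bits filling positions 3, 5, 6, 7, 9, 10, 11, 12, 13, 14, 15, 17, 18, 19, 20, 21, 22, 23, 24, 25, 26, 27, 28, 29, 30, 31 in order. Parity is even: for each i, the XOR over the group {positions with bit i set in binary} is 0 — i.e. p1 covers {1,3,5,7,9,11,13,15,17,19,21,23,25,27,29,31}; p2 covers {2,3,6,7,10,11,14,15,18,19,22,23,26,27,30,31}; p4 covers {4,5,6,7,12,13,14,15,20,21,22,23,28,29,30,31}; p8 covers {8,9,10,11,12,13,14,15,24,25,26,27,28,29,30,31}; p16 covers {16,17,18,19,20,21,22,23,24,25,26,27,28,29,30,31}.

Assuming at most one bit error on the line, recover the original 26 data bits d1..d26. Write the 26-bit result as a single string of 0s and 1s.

10010101001100101110101000

s1 (pos 1,3,5,7,9,11,13,15,17,19,21,23,25,27,29,31): 1⊕1⊕0⊕1⊕0⊕0⊕0⊕1⊕1⊕0⊕0⊕1⊕0⊕0⊕0⊕0 = 0
s2 (pos 2,3,6,7,10,11,14,15,18,19,22,23,26,27,30,31): 1⊕1⊕0⊕1⊕1⊕0⊕0⊕1⊕0⊕0⊕1⊕1⊕1⊕0⊕0⊕0 = 0
s4 (pos 4,5,6,7,12,13,14,15,20,21,22,23,28,29,30,31): 1⊕0⊕0⊕1⊕1⊕0⊕0⊕1⊕1⊕0⊕1⊕1⊕1⊕0⊕0⊕0 = 0
s8 (pos 8,9,10,11,12,13,14,15,24,25,26,27,28,29,30,31): 0⊕0⊕1⊕0⊕1⊕0⊕0⊕1⊕1⊕0⊕1⊕0⊕1⊕0⊕0⊕0 = 0
s16 (pos 16,17,18,19,20,21,22,23,24,25,26,27,28,29,30,31): 1⊕1⊕0⊕0⊕1⊕0⊕1⊕1⊕1⊕0⊕1⊕0⊕1⊕0⊕0⊕0 = 0
Syndrome s16…s1 = 00000 → no error.
Read data bits from positions 3,5,6,7,9,10,11,12,13,14,15,17,18,19,20,21,22,23,24,25,26,27,28,29,30,31: 10010101001100101110101000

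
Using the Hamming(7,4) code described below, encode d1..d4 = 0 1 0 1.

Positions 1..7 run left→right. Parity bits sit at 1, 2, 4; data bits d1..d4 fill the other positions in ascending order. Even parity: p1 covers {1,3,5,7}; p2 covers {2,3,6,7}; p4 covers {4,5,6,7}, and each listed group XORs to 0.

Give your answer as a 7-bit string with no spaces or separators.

0100101

Place data at non-parity positions: p1 p2 0 p4 1 0 1
p1 (pos 1,3,5,7): XOR of data positions = 0⊕1⊕1 = 0
p2 (pos 2,3,6,7): XOR of data positions = 0⊕0⊕1 = 1
p4 (pos 4,5,6,7): XOR of data positions = 1⊕0⊕1 = 0
Codeword: 0100101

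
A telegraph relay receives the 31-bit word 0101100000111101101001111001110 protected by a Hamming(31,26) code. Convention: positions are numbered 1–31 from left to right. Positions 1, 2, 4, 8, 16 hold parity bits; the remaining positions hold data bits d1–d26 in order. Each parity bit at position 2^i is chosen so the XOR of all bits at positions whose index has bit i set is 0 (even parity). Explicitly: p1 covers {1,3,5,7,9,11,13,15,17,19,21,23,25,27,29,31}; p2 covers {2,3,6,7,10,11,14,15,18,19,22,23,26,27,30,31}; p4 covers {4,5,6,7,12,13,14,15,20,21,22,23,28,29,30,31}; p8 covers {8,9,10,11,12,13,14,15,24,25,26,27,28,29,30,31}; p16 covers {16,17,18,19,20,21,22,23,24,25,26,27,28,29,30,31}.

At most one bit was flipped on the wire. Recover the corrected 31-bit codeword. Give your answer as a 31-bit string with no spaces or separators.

0101100001111101101001111001110

s1 (pos 1,3,5,7,9,11,13,15,17,19,21,23,25,27,29,31): 0⊕0⊕1⊕0⊕0⊕1⊕1⊕0⊕1⊕1⊕0⊕1⊕1⊕0⊕1⊕0 = 0
s2 (pos 2,3,6,7,10,11,14,15,18,19,22,23,26,27,30,31): 1⊕0⊕0⊕0⊕0⊕1⊕1⊕0⊕0⊕1⊕1⊕1⊕0⊕0⊕1⊕0 = 1
s4 (pos 4,5,6,7,12,13,14,15,20,21,22,23,28,29,30,31): 1⊕1⊕0⊕0⊕1⊕1⊕1⊕0⊕0⊕0⊕1⊕1⊕1⊕1⊕1⊕0 = 0
s8 (pos 8,9,10,11,12,13,14,15,24,25,26,27,28,29,30,31): 0⊕0⊕0⊕1⊕1⊕1⊕1⊕0⊕1⊕1⊕0⊕0⊕1⊕1⊕1⊕0 = 1
s16 (pos 16,17,18,19,20,21,22,23,24,25,26,27,28,29,30,31): 1⊕1⊕0⊕1⊕0⊕0⊕1⊕1⊕1⊕1⊕0⊕0⊕1⊕1⊕1⊕0 = 0
Syndrome s16…s1 = 01010 → error at position 10.
Flip position 10: 0101100000111101101001111001110 → 0101100001111101101001111001110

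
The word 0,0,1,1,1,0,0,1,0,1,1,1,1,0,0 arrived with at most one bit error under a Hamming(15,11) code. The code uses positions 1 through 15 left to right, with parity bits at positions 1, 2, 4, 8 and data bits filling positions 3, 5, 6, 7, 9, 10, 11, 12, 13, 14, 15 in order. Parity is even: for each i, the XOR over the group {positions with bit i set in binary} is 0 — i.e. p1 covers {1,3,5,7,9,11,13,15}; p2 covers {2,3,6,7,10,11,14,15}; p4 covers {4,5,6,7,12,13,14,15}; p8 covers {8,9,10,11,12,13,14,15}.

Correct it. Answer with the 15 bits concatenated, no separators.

s1 (pos 1,3,5,7,9,11,13,15): 0⊕1⊕1⊕0⊕0⊕1⊕1⊕0 = 0
s2 (pos 2,3,6,7,10,11,14,15): 0⊕1⊕0⊕0⊕1⊕1⊕0⊕0 = 1
s4 (pos 4,5,6,7,12,13,14,15): 1⊕1⊕0⊕0⊕1⊕1⊕0⊕0 = 0
s8 (pos 8,9,10,11,12,13,14,15): 1⊕0⊕1⊕1⊕1⊕1⊕0⊕0 = 1
Syndrome s8…s1 = 1010 → error at position 10.
Flip position 10: 001110010111100 → 001110010011100

001110010011100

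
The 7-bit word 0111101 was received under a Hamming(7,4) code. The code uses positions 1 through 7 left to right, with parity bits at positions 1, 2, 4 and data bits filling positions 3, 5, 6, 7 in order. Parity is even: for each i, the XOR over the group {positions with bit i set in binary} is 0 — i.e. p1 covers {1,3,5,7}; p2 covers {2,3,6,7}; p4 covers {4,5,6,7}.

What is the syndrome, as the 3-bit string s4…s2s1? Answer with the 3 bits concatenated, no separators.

s1 (pos 1,3,5,7): 0⊕1⊕1⊕1 = 1
s2 (pos 2,3,6,7): 1⊕1⊕0⊕1 = 1
s4 (pos 4,5,6,7): 1⊕1⊕0⊕1 = 1
Syndrome s4…s1 = 111 → error at position 7.

111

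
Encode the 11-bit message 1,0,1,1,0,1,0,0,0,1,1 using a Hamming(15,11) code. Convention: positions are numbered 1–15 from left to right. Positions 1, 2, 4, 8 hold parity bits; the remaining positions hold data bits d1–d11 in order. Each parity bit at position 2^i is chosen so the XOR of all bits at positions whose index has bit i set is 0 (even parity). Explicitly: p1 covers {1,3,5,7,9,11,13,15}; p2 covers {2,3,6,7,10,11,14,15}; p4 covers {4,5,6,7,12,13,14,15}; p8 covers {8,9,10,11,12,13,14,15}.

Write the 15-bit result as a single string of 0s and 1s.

Place data at non-parity positions: p1 p2 1 p4 0 1 1 p8 0 1 0 0 0 1 1
p1 (pos 1,3,5,7,9,11,13,15): XOR of data positions = 1⊕0⊕1⊕0⊕0⊕0⊕1 = 1
p2 (pos 2,3,6,7,10,11,14,15): XOR of data positions = 1⊕1⊕1⊕1⊕0⊕1⊕1 = 0
p4 (pos 4,5,6,7,12,13,14,15): XOR of data positions = 0⊕1⊕1⊕0⊕0⊕1⊕1 = 0
p8 (pos 8,9,10,11,12,13,14,15): XOR of data positions = 0⊕1⊕0⊕0⊕0⊕1⊕1 = 1
Codeword: 101001110100011

101001110100011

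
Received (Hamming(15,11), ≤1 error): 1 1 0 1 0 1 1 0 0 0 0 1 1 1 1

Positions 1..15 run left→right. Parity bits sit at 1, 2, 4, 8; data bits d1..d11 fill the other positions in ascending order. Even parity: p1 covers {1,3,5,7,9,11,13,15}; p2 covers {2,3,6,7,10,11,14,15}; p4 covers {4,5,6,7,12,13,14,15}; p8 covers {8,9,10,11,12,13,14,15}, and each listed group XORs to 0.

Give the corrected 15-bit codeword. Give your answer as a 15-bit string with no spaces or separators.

s1 (pos 1,3,5,7,9,11,13,15): 1⊕0⊕0⊕1⊕0⊕0⊕1⊕1 = 0
s2 (pos 2,3,6,7,10,11,14,15): 1⊕0⊕1⊕1⊕0⊕0⊕1⊕1 = 1
s4 (pos 4,5,6,7,12,13,14,15): 1⊕0⊕1⊕1⊕1⊕1⊕1⊕1 = 1
s8 (pos 8,9,10,11,12,13,14,15): 0⊕0⊕0⊕0⊕1⊕1⊕1⊕1 = 0
Syndrome s8…s1 = 0110 → error at position 6.
Flip position 6: 110101100001111 → 110100100001111

110100100001111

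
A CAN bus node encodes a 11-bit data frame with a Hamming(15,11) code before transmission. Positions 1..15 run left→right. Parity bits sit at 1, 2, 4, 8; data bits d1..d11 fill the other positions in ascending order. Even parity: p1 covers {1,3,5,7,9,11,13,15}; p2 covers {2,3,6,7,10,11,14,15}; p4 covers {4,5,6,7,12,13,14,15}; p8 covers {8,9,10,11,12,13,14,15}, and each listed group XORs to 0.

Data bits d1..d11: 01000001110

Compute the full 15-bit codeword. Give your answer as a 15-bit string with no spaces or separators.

010010010001110

Place data at non-parity positions: p1 p2 0 p4 1 0 0 p8 0 0 0 1 1 1 0
p1 (pos 1,3,5,7,9,11,13,15): XOR of data positions = 0⊕1⊕0⊕0⊕0⊕1⊕0 = 0
p2 (pos 2,3,6,7,10,11,14,15): XOR of data positions = 0⊕0⊕0⊕0⊕0⊕1⊕0 = 1
p4 (pos 4,5,6,7,12,13,14,15): XOR of data positions = 1⊕0⊕0⊕1⊕1⊕1⊕0 = 0
p8 (pos 8,9,10,11,12,13,14,15): XOR of data positions = 0⊕0⊕0⊕1⊕1⊕1⊕0 = 1
Codeword: 010010010001110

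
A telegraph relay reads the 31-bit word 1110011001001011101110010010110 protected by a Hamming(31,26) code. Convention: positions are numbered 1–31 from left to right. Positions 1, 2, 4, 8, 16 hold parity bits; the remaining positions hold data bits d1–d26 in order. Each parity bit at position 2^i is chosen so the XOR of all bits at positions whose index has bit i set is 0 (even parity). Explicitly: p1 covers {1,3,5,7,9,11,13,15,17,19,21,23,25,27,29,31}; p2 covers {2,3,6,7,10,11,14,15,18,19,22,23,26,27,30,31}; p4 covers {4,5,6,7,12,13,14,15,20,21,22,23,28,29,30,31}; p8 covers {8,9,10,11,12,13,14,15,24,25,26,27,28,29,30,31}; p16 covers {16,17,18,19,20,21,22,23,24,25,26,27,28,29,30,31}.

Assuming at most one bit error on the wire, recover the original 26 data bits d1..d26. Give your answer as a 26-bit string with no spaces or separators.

s1 (pos 1,3,5,7,9,11,13,15,17,19,21,23,25,27,29,31): 1⊕1⊕0⊕1⊕0⊕0⊕1⊕1⊕1⊕1⊕1⊕0⊕0⊕1⊕1⊕0 = 0
s2 (pos 2,3,6,7,10,11,14,15,18,19,22,23,26,27,30,31): 1⊕1⊕1⊕1⊕1⊕0⊕0⊕1⊕0⊕1⊕0⊕0⊕0⊕1⊕1⊕0 = 1
s4 (pos 4,5,6,7,12,13,14,15,20,21,22,23,28,29,30,31): 0⊕0⊕1⊕1⊕0⊕1⊕0⊕1⊕1⊕1⊕0⊕0⊕0⊕1⊕1⊕0 = 0
s8 (pos 8,9,10,11,12,13,14,15,24,25,26,27,28,29,30,31): 0⊕0⊕1⊕0⊕0⊕1⊕0⊕1⊕1⊕0⊕0⊕1⊕0⊕1⊕1⊕0 = 1
s16 (pos 16,17,18,19,20,21,22,23,24,25,26,27,28,29,30,31): 1⊕1⊕0⊕1⊕1⊕1⊕0⊕0⊕1⊕0⊕0⊕1⊕0⊕1⊕1⊕0 = 1
Syndrome s16…s1 = 11010 → error at position 26.
Flip position 26: 1110011001001011101110010010110 → 1110011001001011101110010110110
Read data bits from positions 3,5,6,7,9,10,11,12,13,14,15,17,18,19,20,21,22,23,24,25,26,27,28,29,30,31: 10110100101101110010110110

10110100101101110010110110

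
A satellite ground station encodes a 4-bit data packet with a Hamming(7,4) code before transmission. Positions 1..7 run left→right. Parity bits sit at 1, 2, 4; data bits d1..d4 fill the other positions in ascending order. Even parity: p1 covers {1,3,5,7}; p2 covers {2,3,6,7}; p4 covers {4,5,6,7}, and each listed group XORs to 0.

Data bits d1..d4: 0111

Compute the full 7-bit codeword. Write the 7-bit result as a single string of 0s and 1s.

0001111

Place data at non-parity positions: p1 p2 0 p4 1 1 1
p1 (pos 1,3,5,7): XOR of data positions = 0⊕1⊕1 = 0
p2 (pos 2,3,6,7): XOR of data positions = 0⊕1⊕1 = 0
p4 (pos 4,5,6,7): XOR of data positions = 1⊕1⊕1 = 1
Codeword: 0001111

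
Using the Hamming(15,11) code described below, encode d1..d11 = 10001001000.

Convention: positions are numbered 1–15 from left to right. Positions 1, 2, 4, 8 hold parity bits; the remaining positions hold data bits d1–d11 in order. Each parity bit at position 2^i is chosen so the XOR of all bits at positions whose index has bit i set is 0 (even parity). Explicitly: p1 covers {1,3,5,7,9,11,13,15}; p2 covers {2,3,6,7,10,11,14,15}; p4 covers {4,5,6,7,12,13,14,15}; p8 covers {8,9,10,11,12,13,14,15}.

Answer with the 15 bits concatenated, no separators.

Place data at non-parity positions: p1 p2 1 p4 0 0 0 p8 1 0 0 1 0 0 0
p1 (pos 1,3,5,7,9,11,13,15): XOR of data positions = 1⊕0⊕0⊕1⊕0⊕0⊕0 = 0
p2 (pos 2,3,6,7,10,11,14,15): XOR of data positions = 1⊕0⊕0⊕0⊕0⊕0⊕0 = 1
p4 (pos 4,5,6,7,12,13,14,15): XOR of data positions = 0⊕0⊕0⊕1⊕0⊕0⊕0 = 1
p8 (pos 8,9,10,11,12,13,14,15): XOR of data positions = 1⊕0⊕0⊕1⊕0⊕0⊕0 = 0
Codeword: 011100001001000

011100001001000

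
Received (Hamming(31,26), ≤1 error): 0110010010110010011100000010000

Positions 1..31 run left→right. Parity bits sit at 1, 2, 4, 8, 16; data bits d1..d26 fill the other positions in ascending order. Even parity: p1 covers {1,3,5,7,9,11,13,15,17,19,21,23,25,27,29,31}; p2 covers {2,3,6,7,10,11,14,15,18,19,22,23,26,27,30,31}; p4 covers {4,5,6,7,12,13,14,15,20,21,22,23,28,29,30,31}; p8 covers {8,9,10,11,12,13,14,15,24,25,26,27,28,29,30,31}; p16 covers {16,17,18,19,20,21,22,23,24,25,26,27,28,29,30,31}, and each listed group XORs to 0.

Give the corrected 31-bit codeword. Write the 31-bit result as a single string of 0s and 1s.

0110010110110010011100000010000

s1 (pos 1,3,5,7,9,11,13,15,17,19,21,23,25,27,29,31): 0⊕1⊕0⊕0⊕1⊕1⊕0⊕1⊕0⊕1⊕0⊕0⊕0⊕1⊕0⊕0 = 0
s2 (pos 2,3,6,7,10,11,14,15,18,19,22,23,26,27,30,31): 1⊕1⊕1⊕0⊕0⊕1⊕0⊕1⊕1⊕1⊕0⊕0⊕0⊕1⊕0⊕0 = 0
s4 (pos 4,5,6,7,12,13,14,15,20,21,22,23,28,29,30,31): 0⊕0⊕1⊕0⊕1⊕0⊕0⊕1⊕1⊕0⊕0⊕0⊕0⊕0⊕0⊕0 = 0
s8 (pos 8,9,10,11,12,13,14,15,24,25,26,27,28,29,30,31): 0⊕1⊕0⊕1⊕1⊕0⊕0⊕1⊕0⊕0⊕0⊕1⊕0⊕0⊕0⊕0 = 1
s16 (pos 16,17,18,19,20,21,22,23,24,25,26,27,28,29,30,31): 0⊕0⊕1⊕1⊕1⊕0⊕0⊕0⊕0⊕0⊕0⊕1⊕0⊕0⊕0⊕0 = 0
Syndrome s16…s1 = 01000 → error at position 8.
Flip position 8: 0110010010110010011100000010000 → 0110010110110010011100000010000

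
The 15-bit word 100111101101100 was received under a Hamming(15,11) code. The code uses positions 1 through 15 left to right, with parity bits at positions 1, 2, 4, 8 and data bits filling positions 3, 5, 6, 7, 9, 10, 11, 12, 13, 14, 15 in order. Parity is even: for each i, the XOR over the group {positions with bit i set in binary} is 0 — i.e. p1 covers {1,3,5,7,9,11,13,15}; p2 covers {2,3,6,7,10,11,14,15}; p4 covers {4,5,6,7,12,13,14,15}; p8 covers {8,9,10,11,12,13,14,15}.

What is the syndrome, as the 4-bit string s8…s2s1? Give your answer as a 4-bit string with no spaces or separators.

0011

s1 (pos 1,3,5,7,9,11,13,15): 1⊕0⊕1⊕1⊕1⊕0⊕1⊕0 = 1
s2 (pos 2,3,6,7,10,11,14,15): 0⊕0⊕1⊕1⊕1⊕0⊕0⊕0 = 1
s4 (pos 4,5,6,7,12,13,14,15): 1⊕1⊕1⊕1⊕1⊕1⊕0⊕0 = 0
s8 (pos 8,9,10,11,12,13,14,15): 0⊕1⊕1⊕0⊕1⊕1⊕0⊕0 = 0
Syndrome s8…s1 = 0011 → error at position 3.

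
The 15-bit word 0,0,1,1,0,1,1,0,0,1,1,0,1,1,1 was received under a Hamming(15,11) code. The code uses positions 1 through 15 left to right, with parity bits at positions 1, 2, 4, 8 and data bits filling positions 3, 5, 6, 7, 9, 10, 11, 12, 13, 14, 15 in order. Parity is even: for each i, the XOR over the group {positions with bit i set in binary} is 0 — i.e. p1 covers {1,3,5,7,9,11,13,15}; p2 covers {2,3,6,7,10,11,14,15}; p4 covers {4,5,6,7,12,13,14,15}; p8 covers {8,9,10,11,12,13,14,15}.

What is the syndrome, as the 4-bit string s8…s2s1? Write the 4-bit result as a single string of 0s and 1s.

s1 (pos 1,3,5,7,9,11,13,15): 0⊕1⊕0⊕1⊕0⊕1⊕1⊕1 = 1
s2 (pos 2,3,6,7,10,11,14,15): 0⊕1⊕1⊕1⊕1⊕1⊕1⊕1 = 1
s4 (pos 4,5,6,7,12,13,14,15): 1⊕0⊕1⊕1⊕0⊕1⊕1⊕1 = 0
s8 (pos 8,9,10,11,12,13,14,15): 0⊕0⊕1⊕1⊕0⊕1⊕1⊕1 = 1
Syndrome s8…s1 = 1011 → error at position 11.

1011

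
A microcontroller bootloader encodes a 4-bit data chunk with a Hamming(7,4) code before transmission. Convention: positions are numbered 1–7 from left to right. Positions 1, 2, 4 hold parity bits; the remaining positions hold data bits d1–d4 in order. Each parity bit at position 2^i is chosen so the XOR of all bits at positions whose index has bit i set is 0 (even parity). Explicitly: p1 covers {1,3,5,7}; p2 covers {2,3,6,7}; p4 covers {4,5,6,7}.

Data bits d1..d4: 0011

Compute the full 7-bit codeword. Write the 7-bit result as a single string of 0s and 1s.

Place data at non-parity positions: p1 p2 0 p4 0 1 1
p1 (pos 1,3,5,7): XOR of data positions = 0⊕0⊕1 = 1
p2 (pos 2,3,6,7): XOR of data positions = 0⊕1⊕1 = 0
p4 (pos 4,5,6,7): XOR of data positions = 0⊕1⊕1 = 0
Codeword: 1000011

1000011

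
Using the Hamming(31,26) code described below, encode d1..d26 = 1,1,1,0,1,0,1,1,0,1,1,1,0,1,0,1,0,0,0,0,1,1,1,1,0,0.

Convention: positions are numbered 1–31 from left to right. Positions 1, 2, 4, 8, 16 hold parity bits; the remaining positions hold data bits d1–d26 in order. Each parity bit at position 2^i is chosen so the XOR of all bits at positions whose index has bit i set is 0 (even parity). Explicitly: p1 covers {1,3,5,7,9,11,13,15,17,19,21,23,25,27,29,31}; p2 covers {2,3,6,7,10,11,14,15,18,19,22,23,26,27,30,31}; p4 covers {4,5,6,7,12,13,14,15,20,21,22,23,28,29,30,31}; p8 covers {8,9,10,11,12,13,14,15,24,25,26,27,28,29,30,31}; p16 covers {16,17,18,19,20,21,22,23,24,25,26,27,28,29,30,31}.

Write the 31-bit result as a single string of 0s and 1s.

0010110110110111101010000111100

Place data at non-parity positions: p1 p2 1 p4 1 1 0 p8 1 0 1 1 0 1 1 p16 1 0 1 0 1 0 0 0 0 1 1 1 1 0 0
p1 (pos 1,3,5,7,9,11,13,15,17,19,21,23,25,27,29,31): XOR of data positions = 1⊕1⊕0⊕1⊕1⊕0⊕1⊕1⊕1⊕1⊕0⊕0⊕1⊕1⊕0 = 0
p2 (pos 2,3,6,7,10,11,14,15,18,19,22,23,26,27,30,31): XOR of data positions = 1⊕1⊕0⊕0⊕1⊕1⊕1⊕0⊕1⊕0⊕0⊕1⊕1⊕0⊕0 = 0
p4 (pos 4,5,6,7,12,13,14,15,20,21,22,23,28,29,30,31): XOR of data positions = 1⊕1⊕0⊕1⊕0⊕1⊕1⊕0⊕1⊕0⊕0⊕1⊕1⊕0⊕0 = 0
p8 (pos 8,9,10,11,12,13,14,15,24,25,26,27,28,29,30,31): XOR of data positions = 1⊕0⊕1⊕1⊕0⊕1⊕1⊕0⊕0⊕1⊕1⊕1⊕1⊕0⊕0 = 1
p16 (pos 16,17,18,19,20,21,22,23,24,25,26,27,28,29,30,31): XOR of data positions = 1⊕0⊕1⊕0⊕1⊕0⊕0⊕0⊕0⊕1⊕1⊕1⊕1⊕0⊕0 = 1
Codeword: 0010110110110111101010000111100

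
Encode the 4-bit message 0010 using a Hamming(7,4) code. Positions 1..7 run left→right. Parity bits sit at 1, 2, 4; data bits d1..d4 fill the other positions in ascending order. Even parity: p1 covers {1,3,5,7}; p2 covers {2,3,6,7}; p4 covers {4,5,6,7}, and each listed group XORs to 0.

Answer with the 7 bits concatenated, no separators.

0101010

Place data at non-parity positions: p1 p2 0 p4 0 1 0
p1 (pos 1,3,5,7): XOR of data positions = 0⊕0⊕0 = 0
p2 (pos 2,3,6,7): XOR of data positions = 0⊕1⊕0 = 1
p4 (pos 4,5,6,7): XOR of data positions = 0⊕1⊕0 = 1
Codeword: 0101010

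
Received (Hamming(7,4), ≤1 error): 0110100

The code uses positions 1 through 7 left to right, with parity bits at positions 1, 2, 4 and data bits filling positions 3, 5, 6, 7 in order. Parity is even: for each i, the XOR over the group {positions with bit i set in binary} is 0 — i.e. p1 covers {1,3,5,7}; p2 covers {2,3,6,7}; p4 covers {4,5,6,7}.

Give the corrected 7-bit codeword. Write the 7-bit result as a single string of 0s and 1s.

s1 (pos 1,3,5,7): 0⊕1⊕1⊕0 = 0
s2 (pos 2,3,6,7): 1⊕1⊕0⊕0 = 0
s4 (pos 4,5,6,7): 0⊕1⊕0⊕0 = 1
Syndrome s4…s1 = 100 → error at position 4.
Flip position 4: 0110100 → 0111100

0111100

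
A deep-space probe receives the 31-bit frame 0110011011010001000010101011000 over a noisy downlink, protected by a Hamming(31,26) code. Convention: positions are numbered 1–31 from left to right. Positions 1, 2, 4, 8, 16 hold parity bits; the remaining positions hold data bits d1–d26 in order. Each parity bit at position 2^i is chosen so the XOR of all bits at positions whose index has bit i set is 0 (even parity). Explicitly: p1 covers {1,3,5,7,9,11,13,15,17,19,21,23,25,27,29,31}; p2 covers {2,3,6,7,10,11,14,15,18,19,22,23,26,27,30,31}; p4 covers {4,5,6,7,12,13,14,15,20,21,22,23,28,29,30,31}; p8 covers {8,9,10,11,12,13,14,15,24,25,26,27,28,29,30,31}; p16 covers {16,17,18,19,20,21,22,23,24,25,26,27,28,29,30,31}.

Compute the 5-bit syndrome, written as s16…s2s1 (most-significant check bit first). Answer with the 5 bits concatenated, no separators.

s1 (pos 1,3,5,7,9,11,13,15,17,19,21,23,25,27,29,31): 0⊕1⊕0⊕1⊕1⊕0⊕0⊕0⊕0⊕0⊕1⊕1⊕1⊕1⊕0⊕0 = 1
s2 (pos 2,3,6,7,10,11,14,15,18,19,22,23,26,27,30,31): 1⊕1⊕1⊕1⊕1⊕0⊕0⊕0⊕0⊕0⊕0⊕1⊕0⊕1⊕0⊕0 = 1
s4 (pos 4,5,6,7,12,13,14,15,20,21,22,23,28,29,30,31): 0⊕0⊕1⊕1⊕1⊕0⊕0⊕0⊕0⊕1⊕0⊕1⊕1⊕0⊕0⊕0 = 0
s8 (pos 8,9,10,11,12,13,14,15,24,25,26,27,28,29,30,31): 0⊕1⊕1⊕0⊕1⊕0⊕0⊕0⊕0⊕1⊕0⊕1⊕1⊕0⊕0⊕0 = 0
s16 (pos 16,17,18,19,20,21,22,23,24,25,26,27,28,29,30,31): 1⊕0⊕0⊕0⊕0⊕1⊕0⊕1⊕0⊕1⊕0⊕1⊕1⊕0⊕0⊕0 = 0
Syndrome s16…s1 = 00011 → error at position 3.

00011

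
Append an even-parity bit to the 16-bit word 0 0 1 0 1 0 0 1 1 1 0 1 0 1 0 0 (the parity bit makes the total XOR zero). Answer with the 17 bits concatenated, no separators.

00101001110101001

XOR of the 16 data bits: 0⊕0⊕1⊕0⊕1⊕0⊕0⊕1⊕1⊕1⊕0⊕1⊕0⊕1⊕0⊕0 = 1
Parity bit = 1 (so all 17 bits XOR to 0).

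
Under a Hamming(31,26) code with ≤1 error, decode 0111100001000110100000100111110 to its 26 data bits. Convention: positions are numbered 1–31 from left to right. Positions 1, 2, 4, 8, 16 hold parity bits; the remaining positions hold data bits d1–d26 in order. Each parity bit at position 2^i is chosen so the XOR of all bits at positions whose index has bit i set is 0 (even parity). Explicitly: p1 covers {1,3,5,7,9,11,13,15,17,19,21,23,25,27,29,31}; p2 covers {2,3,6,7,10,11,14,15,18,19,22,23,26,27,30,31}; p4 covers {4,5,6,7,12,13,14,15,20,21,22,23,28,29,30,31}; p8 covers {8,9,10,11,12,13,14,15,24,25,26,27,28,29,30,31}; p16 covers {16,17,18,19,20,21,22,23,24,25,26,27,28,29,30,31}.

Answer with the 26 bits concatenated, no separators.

11000100011101000100111110

s1 (pos 1,3,5,7,9,11,13,15,17,19,21,23,25,27,29,31): 0⊕1⊕1⊕0⊕0⊕0⊕0⊕1⊕1⊕0⊕0⊕1⊕0⊕1⊕1⊕0 = 1
s2 (pos 2,3,6,7,10,11,14,15,18,19,22,23,26,27,30,31): 1⊕1⊕0⊕0⊕1⊕0⊕1⊕1⊕0⊕0⊕0⊕1⊕1⊕1⊕1⊕0 = 1
s4 (pos 4,5,6,7,12,13,14,15,20,21,22,23,28,29,30,31): 1⊕1⊕0⊕0⊕0⊕0⊕1⊕1⊕0⊕0⊕0⊕1⊕1⊕1⊕1⊕0 = 0
s8 (pos 8,9,10,11,12,13,14,15,24,25,26,27,28,29,30,31): 0⊕0⊕1⊕0⊕0⊕0⊕1⊕1⊕0⊕0⊕1⊕1⊕1⊕1⊕1⊕0 = 0
s16 (pos 16,17,18,19,20,21,22,23,24,25,26,27,28,29,30,31): 0⊕1⊕0⊕0⊕0⊕0⊕0⊕1⊕0⊕0⊕1⊕1⊕1⊕1⊕1⊕0 = 1
Syndrome s16…s1 = 10011 → error at position 19.
Flip position 19: 0111100001000110100000100111110 → 0111100001000110101000100111110
Read data bits from positions 3,5,6,7,9,10,11,12,13,14,15,17,18,19,20,21,22,23,24,25,26,27,28,29,30,31: 11000100011101000100111110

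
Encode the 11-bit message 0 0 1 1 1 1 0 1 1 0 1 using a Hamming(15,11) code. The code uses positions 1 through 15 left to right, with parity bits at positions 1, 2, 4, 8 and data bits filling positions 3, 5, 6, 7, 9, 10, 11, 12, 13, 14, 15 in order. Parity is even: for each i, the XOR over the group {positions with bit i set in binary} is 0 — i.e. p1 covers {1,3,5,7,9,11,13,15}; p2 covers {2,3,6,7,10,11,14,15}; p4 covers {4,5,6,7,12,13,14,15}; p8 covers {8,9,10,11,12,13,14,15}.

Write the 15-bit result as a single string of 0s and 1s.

Place data at non-parity positions: p1 p2 0 p4 0 1 1 p8 1 1 0 1 1 0 1
p1 (pos 1,3,5,7,9,11,13,15): XOR of data positions = 0⊕0⊕1⊕1⊕0⊕1⊕1 = 0
p2 (pos 2,3,6,7,10,11,14,15): XOR of data positions = 0⊕1⊕1⊕1⊕0⊕0⊕1 = 0
p4 (pos 4,5,6,7,12,13,14,15): XOR of data positions = 0⊕1⊕1⊕1⊕1⊕0⊕1 = 1
p8 (pos 8,9,10,11,12,13,14,15): XOR of data positions = 1⊕1⊕0⊕1⊕1⊕0⊕1 = 1
Codeword: 000101111101101

000101111101101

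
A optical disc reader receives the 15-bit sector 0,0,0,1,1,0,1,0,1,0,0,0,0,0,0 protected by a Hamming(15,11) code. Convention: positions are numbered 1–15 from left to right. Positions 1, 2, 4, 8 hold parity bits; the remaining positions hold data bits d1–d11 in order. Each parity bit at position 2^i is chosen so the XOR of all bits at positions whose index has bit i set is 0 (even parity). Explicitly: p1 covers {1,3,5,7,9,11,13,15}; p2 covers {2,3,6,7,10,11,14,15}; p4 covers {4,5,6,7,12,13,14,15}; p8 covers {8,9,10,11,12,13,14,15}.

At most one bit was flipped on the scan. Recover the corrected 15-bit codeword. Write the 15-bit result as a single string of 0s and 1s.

000110101000001

s1 (pos 1,3,5,7,9,11,13,15): 0⊕0⊕1⊕1⊕1⊕0⊕0⊕0 = 1
s2 (pos 2,3,6,7,10,11,14,15): 0⊕0⊕0⊕1⊕0⊕0⊕0⊕0 = 1
s4 (pos 4,5,6,7,12,13,14,15): 1⊕1⊕0⊕1⊕0⊕0⊕0⊕0 = 1
s8 (pos 8,9,10,11,12,13,14,15): 0⊕1⊕0⊕0⊕0⊕0⊕0⊕0 = 1
Syndrome s8…s1 = 1111 → error at position 15.
Flip position 15: 000110101000000 → 000110101000001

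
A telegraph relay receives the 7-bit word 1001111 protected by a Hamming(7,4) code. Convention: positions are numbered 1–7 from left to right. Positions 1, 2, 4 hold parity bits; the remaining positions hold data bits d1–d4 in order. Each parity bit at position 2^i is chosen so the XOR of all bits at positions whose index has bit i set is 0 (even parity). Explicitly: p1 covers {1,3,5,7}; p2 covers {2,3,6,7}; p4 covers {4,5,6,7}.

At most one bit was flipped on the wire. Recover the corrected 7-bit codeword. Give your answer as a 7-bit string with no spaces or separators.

0001111

s1 (pos 1,3,5,7): 1⊕0⊕1⊕1 = 1
s2 (pos 2,3,6,7): 0⊕0⊕1⊕1 = 0
s4 (pos 4,5,6,7): 1⊕1⊕1⊕1 = 0
Syndrome s4…s1 = 001 → error at position 1.
Flip position 1: 1001111 → 0001111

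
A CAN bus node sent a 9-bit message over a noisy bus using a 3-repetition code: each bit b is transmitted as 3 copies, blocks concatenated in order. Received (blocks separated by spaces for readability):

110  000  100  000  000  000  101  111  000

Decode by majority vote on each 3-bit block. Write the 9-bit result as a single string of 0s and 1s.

100000110

Block 1 (110): 2 ones → 1
Block 2 (000): 0 ones → 0
Block 3 (100): 1 one → 0
Block 4 (000): 0 ones → 0
Block 5 (000): 0 ones → 0
Block 6 (000): 0 ones → 0
Block 7 (101): 2 ones → 1
Block 8 (111): 3 ones → 1
Block 9 (000): 0 ones → 0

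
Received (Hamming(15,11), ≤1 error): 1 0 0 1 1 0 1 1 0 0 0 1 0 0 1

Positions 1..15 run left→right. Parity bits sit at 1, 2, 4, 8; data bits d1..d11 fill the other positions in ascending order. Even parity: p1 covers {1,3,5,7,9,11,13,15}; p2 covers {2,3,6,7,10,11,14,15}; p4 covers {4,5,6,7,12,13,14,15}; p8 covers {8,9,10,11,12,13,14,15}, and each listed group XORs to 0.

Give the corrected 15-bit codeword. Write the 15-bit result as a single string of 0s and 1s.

100110110000001

s1 (pos 1,3,5,7,9,11,13,15): 1⊕0⊕1⊕1⊕0⊕0⊕0⊕1 = 0
s2 (pos 2,3,6,7,10,11,14,15): 0⊕0⊕0⊕1⊕0⊕0⊕0⊕1 = 0
s4 (pos 4,5,6,7,12,13,14,15): 1⊕1⊕0⊕1⊕1⊕0⊕0⊕1 = 1
s8 (pos 8,9,10,11,12,13,14,15): 1⊕0⊕0⊕0⊕1⊕0⊕0⊕1 = 1
Syndrome s8…s1 = 1100 → error at position 12.
Flip position 12: 100110110001001 → 100110110000001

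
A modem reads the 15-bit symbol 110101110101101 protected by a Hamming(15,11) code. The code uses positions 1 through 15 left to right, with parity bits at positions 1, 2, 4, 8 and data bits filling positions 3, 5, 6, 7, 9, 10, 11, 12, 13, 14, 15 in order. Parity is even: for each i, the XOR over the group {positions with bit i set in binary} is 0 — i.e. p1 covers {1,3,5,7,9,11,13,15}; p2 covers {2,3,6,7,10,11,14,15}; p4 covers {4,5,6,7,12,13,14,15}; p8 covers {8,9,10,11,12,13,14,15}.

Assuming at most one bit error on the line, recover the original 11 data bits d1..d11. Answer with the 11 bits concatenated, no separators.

s1 (pos 1,3,5,7,9,11,13,15): 1⊕0⊕0⊕1⊕0⊕0⊕1⊕1 = 0
s2 (pos 2,3,6,7,10,11,14,15): 1⊕0⊕1⊕1⊕1⊕0⊕0⊕1 = 1
s4 (pos 4,5,6,7,12,13,14,15): 1⊕0⊕1⊕1⊕1⊕1⊕0⊕1 = 0
s8 (pos 8,9,10,11,12,13,14,15): 1⊕0⊕1⊕0⊕1⊕1⊕0⊕1 = 1
Syndrome s8…s1 = 1010 → error at position 10.
Flip position 10: 110101110101101 → 110101110001101
Read data bits from positions 3,5,6,7,9,10,11,12,13,14,15: 00110001101

00110001101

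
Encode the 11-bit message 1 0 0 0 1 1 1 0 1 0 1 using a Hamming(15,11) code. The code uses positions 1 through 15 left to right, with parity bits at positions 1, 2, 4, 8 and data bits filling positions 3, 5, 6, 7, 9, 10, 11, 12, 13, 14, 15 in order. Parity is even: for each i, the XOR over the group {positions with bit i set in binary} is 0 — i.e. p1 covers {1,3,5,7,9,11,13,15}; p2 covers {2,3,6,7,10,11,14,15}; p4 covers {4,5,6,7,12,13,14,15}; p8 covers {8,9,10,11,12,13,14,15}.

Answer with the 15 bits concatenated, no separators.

Place data at non-parity positions: p1 p2 1 p4 0 0 0 p8 1 1 1 0 1 0 1
p1 (pos 1,3,5,7,9,11,13,15): XOR of data positions = 1⊕0⊕0⊕1⊕1⊕1⊕1 = 1
p2 (pos 2,3,6,7,10,11,14,15): XOR of data positions = 1⊕0⊕0⊕1⊕1⊕0⊕1 = 0
p4 (pos 4,5,6,7,12,13,14,15): XOR of data positions = 0⊕0⊕0⊕0⊕1⊕0⊕1 = 0
p8 (pos 8,9,10,11,12,13,14,15): XOR of data positions = 1⊕1⊕1⊕0⊕1⊕0⊕1 = 1
Codeword: 101000011110101

101000011110101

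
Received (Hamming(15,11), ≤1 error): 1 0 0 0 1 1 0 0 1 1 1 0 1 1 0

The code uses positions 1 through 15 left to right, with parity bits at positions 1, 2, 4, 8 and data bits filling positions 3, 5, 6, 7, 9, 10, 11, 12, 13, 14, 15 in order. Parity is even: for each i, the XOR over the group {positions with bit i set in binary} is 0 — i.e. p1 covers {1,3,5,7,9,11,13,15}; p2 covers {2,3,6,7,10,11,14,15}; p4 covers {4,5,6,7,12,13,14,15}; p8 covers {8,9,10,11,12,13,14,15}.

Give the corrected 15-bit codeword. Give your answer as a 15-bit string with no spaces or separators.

s1 (pos 1,3,5,7,9,11,13,15): 1⊕0⊕1⊕0⊕1⊕1⊕1⊕0 = 1
s2 (pos 2,3,6,7,10,11,14,15): 0⊕0⊕1⊕0⊕1⊕1⊕1⊕0 = 0
s4 (pos 4,5,6,7,12,13,14,15): 0⊕1⊕1⊕0⊕0⊕1⊕1⊕0 = 0
s8 (pos 8,9,10,11,12,13,14,15): 0⊕1⊕1⊕1⊕0⊕1⊕1⊕0 = 1
Syndrome s8…s1 = 1001 → error at position 9.
Flip position 9: 100011001110110 → 100011000110110

100011000110110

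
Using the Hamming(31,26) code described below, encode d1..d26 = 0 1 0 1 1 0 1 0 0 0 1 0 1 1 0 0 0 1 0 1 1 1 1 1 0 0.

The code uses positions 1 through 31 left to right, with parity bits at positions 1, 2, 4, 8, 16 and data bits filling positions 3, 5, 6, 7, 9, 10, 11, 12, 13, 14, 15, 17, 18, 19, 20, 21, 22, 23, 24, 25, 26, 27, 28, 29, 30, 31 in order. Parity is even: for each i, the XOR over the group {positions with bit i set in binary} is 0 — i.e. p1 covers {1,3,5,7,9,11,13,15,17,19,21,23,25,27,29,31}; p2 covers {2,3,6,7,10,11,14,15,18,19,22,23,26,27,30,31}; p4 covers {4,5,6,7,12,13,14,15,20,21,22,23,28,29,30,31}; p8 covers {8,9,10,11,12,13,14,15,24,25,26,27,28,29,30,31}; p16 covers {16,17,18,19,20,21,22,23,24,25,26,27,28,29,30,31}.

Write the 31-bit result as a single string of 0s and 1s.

0000101010100010011000101111100

Place data at non-parity positions: p1 p2 0 p4 1 0 1 p8 1 0 1 0 0 0 1 p16 0 1 1 0 0 0 1 0 1 1 1 1 1 0 0
p1 (pos 1,3,5,7,9,11,13,15,17,19,21,23,25,27,29,31): XOR of data positions = 0⊕1⊕1⊕1⊕1⊕0⊕1⊕0⊕1⊕0⊕1⊕1⊕1⊕1⊕0 = 0
p2 (pos 2,3,6,7,10,11,14,15,18,19,22,23,26,27,30,31): XOR of data positions = 0⊕0⊕1⊕0⊕1⊕0⊕1⊕1⊕1⊕0⊕1⊕1⊕1⊕0⊕0 = 0
p4 (pos 4,5,6,7,12,13,14,15,20,21,22,23,28,29,30,31): XOR of data positions = 1⊕0⊕1⊕0⊕0⊕0⊕1⊕0⊕0⊕0⊕1⊕1⊕1⊕0⊕0 = 0
p8 (pos 8,9,10,11,12,13,14,15,24,25,26,27,28,29,30,31): XOR of data positions = 1⊕0⊕1⊕0⊕0⊕0⊕1⊕0⊕1⊕1⊕1⊕1⊕1⊕0⊕0 = 0
p16 (pos 16,17,18,19,20,21,22,23,24,25,26,27,28,29,30,31): XOR of data positions = 0⊕1⊕1⊕0⊕0⊕0⊕1⊕0⊕1⊕1⊕1⊕1⊕1⊕0⊕0 = 0
Codeword: 0000101010100010011000101111100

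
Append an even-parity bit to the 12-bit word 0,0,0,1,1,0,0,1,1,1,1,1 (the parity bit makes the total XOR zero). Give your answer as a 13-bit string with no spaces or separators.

0001100111111

XOR of the 12 data bits: 0⊕0⊕0⊕1⊕1⊕0⊕0⊕1⊕1⊕1⊕1⊕1 = 1
Parity bit = 1 (so all 13 bits XOR to 0).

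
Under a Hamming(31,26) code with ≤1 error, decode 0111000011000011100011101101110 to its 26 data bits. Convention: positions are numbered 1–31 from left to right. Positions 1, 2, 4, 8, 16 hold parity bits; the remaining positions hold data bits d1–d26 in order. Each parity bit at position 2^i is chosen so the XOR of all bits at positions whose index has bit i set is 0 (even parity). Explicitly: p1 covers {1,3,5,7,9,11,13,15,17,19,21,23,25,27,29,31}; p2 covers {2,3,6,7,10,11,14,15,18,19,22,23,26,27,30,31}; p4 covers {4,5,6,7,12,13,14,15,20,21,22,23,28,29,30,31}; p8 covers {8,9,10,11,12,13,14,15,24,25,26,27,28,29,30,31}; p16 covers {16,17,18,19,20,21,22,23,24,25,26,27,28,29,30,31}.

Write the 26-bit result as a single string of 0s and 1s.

10001100001100011101101110

s1 (pos 1,3,5,7,9,11,13,15,17,19,21,23,25,27,29,31): 0⊕1⊕0⊕0⊕1⊕0⊕0⊕1⊕1⊕0⊕1⊕1⊕1⊕0⊕1⊕0 = 0
s2 (pos 2,3,6,7,10,11,14,15,18,19,22,23,26,27,30,31): 1⊕1⊕0⊕0⊕1⊕0⊕0⊕1⊕0⊕0⊕1⊕1⊕1⊕0⊕1⊕0 = 0
s4 (pos 4,5,6,7,12,13,14,15,20,21,22,23,28,29,30,31): 1⊕0⊕0⊕0⊕0⊕0⊕0⊕1⊕0⊕1⊕1⊕1⊕1⊕1⊕1⊕0 = 0
s8 (pos 8,9,10,11,12,13,14,15,24,25,26,27,28,29,30,31): 0⊕1⊕1⊕0⊕0⊕0⊕0⊕1⊕0⊕1⊕1⊕0⊕1⊕1⊕1⊕0 = 0
s16 (pos 16,17,18,19,20,21,22,23,24,25,26,27,28,29,30,31): 1⊕1⊕0⊕0⊕0⊕1⊕1⊕1⊕0⊕1⊕1⊕0⊕1⊕1⊕1⊕0 = 0
Syndrome s16…s1 = 00000 → no error.
Read data bits from positions 3,5,6,7,9,10,11,12,13,14,15,17,18,19,20,21,22,23,24,25,26,27,28,29,30,31: 10001100001100011101101110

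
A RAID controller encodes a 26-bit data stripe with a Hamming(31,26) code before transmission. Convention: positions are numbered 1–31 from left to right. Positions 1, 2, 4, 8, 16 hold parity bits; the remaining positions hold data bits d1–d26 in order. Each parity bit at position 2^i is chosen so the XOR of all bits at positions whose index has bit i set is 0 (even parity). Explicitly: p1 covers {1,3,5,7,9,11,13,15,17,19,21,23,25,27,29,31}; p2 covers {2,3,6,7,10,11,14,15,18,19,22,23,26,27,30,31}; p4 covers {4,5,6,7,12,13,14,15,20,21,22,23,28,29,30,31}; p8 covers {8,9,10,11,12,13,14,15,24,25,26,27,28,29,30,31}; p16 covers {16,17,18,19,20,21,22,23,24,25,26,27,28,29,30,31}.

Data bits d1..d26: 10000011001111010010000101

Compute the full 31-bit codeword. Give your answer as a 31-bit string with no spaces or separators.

Place data at non-parity positions: p1 p2 1 p4 0 0 0 p8 0 0 1 1 0 0 1 p16 1 1 1 0 1 0 0 1 0 0 0 0 1 0 1
p1 (pos 1,3,5,7,9,11,13,15,17,19,21,23,25,27,29,31): XOR of data positions = 1⊕0⊕0⊕0⊕1⊕0⊕1⊕1⊕1⊕1⊕0⊕0⊕0⊕1⊕1 = 0
p2 (pos 2,3,6,7,10,11,14,15,18,19,22,23,26,27,30,31): XOR of data positions = 1⊕0⊕0⊕0⊕1⊕0⊕1⊕1⊕1⊕0⊕0⊕0⊕0⊕0⊕1 = 0
p4 (pos 4,5,6,7,12,13,14,15,20,21,22,23,28,29,30,31): XOR of data positions = 0⊕0⊕0⊕1⊕0⊕0⊕1⊕0⊕1⊕0⊕0⊕0⊕1⊕0⊕1 = 1
p8 (pos 8,9,10,11,12,13,14,15,24,25,26,27,28,29,30,31): XOR of data positions = 0⊕0⊕1⊕1⊕0⊕0⊕1⊕1⊕0⊕0⊕0⊕0⊕1⊕0⊕1 = 0
p16 (pos 16,17,18,19,20,21,22,23,24,25,26,27,28,29,30,31): XOR of data positions = 1⊕1⊕1⊕0⊕1⊕0⊕0⊕1⊕0⊕0⊕0⊕0⊕1⊕0⊕1 = 1
Codeword: 0011000000110011111010010000101

0011000000110011111010010000101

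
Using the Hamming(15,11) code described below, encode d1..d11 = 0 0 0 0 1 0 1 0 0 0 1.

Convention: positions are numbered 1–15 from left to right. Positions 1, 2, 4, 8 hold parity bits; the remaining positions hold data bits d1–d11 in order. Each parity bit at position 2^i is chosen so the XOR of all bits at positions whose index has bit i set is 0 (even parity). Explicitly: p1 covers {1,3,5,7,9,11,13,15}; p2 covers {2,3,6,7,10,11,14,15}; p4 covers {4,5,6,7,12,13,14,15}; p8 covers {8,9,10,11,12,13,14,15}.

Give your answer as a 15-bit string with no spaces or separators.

Place data at non-parity positions: p1 p2 0 p4 0 0 0 p8 1 0 1 0 0 0 1
p1 (pos 1,3,5,7,9,11,13,15): XOR of data positions = 0⊕0⊕0⊕1⊕1⊕0⊕1 = 1
p2 (pos 2,3,6,7,10,11,14,15): XOR of data positions = 0⊕0⊕0⊕0⊕1⊕0⊕1 = 0
p4 (pos 4,5,6,7,12,13,14,15): XOR of data positions = 0⊕0⊕0⊕0⊕0⊕0⊕1 = 1
p8 (pos 8,9,10,11,12,13,14,15): XOR of data positions = 1⊕0⊕1⊕0⊕0⊕0⊕1 = 1
Codeword: 100100011010001

100100011010001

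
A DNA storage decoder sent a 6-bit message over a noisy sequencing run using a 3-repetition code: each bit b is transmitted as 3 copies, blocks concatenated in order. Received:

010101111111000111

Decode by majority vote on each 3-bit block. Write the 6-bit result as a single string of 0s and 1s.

Block 1 (010): 1 one → 0
Block 2 (101): 2 ones → 1
Block 3 (111): 3 ones → 1
Block 4 (111): 3 ones → 1
Block 5 (000): 0 ones → 0
Block 6 (111): 3 ones → 1

011101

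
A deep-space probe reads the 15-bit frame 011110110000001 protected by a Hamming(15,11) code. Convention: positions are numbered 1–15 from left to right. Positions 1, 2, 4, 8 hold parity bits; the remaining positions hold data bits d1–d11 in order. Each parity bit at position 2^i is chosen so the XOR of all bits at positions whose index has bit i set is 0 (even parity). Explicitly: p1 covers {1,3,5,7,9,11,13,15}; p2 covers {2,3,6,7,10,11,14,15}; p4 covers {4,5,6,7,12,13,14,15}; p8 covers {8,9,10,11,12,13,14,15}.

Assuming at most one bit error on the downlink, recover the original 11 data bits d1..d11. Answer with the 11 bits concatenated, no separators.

s1 (pos 1,3,5,7,9,11,13,15): 0⊕1⊕1⊕1⊕0⊕0⊕0⊕1 = 0
s2 (pos 2,3,6,7,10,11,14,15): 1⊕1⊕0⊕1⊕0⊕0⊕0⊕1 = 0
s4 (pos 4,5,6,7,12,13,14,15): 1⊕1⊕0⊕1⊕0⊕0⊕0⊕1 = 0
s8 (pos 8,9,10,11,12,13,14,15): 1⊕0⊕0⊕0⊕0⊕0⊕0⊕1 = 0
Syndrome s8…s1 = 0000 → no error.
Read data bits from positions 3,5,6,7,9,10,11,12,13,14,15: 11010000001

11010000001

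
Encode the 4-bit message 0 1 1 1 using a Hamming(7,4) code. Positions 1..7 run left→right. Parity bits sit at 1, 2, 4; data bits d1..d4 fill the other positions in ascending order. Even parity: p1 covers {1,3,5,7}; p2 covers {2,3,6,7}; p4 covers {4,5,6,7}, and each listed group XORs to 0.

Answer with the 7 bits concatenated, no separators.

0001111

Place data at non-parity positions: p1 p2 0 p4 1 1 1
p1 (pos 1,3,5,7): XOR of data positions = 0⊕1⊕1 = 0
p2 (pos 2,3,6,7): XOR of data positions = 0⊕1⊕1 = 0
p4 (pos 4,5,6,7): XOR of data positions = 1⊕1⊕1 = 1
Codeword: 0001111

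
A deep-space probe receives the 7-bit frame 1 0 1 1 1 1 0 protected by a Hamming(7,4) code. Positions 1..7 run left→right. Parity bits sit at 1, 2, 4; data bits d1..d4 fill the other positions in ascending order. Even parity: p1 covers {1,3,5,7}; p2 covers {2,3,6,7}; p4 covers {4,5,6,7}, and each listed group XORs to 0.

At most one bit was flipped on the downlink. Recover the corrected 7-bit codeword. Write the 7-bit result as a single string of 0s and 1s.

s1 (pos 1,3,5,7): 1⊕1⊕1⊕0 = 1
s2 (pos 2,3,6,7): 0⊕1⊕1⊕0 = 0
s4 (pos 4,5,6,7): 1⊕1⊕1⊕0 = 1
Syndrome s4…s1 = 101 → error at position 5.
Flip position 5: 1011110 → 1011010

1011010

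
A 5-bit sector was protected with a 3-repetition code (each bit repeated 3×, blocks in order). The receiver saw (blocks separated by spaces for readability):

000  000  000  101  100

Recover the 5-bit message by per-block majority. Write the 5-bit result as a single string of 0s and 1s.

Block 1 (000): 0 ones → 0
Block 2 (000): 0 ones → 0
Block 3 (000): 0 ones → 0
Block 4 (101): 2 ones → 1
Block 5 (100): 1 one → 0

00010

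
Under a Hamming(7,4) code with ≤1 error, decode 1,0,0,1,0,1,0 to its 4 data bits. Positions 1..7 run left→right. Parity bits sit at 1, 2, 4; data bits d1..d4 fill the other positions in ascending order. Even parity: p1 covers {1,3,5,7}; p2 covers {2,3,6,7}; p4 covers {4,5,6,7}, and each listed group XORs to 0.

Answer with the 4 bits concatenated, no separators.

s1 (pos 1,3,5,7): 1⊕0⊕0⊕0 = 1
s2 (pos 2,3,6,7): 0⊕0⊕1⊕0 = 1
s4 (pos 4,5,6,7): 1⊕0⊕1⊕0 = 0
Syndrome s4…s1 = 011 → error at position 3.
Flip position 3: 1001010 → 1011010
Read data bits from positions 3,5,6,7: 1010

1010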